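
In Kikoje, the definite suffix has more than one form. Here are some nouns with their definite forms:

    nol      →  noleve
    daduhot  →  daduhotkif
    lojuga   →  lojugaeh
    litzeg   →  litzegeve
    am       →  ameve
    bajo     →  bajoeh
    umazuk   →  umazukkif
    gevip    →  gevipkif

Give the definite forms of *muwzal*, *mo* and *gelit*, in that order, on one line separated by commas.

muwzaleve, moeh, gelitkif

Looking at the final sound of each stem: -kif when the stem ends in a voiceless consonant (*daduhot*, *umazuk*, *gevip*); -eve when the stem ends in a voiced consonant (*nol*, *litzeg*, *am*); -eh when the stem ends in a vowel (*lojuga*, *bajo*).
The final sound of *muwzal* is /l/, which is a voiced consonant, so the suffix is -eve, giving *muwzaleve*.
*mo*: final sound = /o/, a vowel → -eh → *moeh*.
*gelit*: final sound = /t/, a voiceless consonant → -kif → *gelitkif*.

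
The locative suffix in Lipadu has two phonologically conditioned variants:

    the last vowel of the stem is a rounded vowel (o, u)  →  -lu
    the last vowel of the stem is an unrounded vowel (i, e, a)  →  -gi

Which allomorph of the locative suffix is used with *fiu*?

The last vowel of *fiu* is /u/, which is a rounded vowel, so the suffix is -lu.

-lu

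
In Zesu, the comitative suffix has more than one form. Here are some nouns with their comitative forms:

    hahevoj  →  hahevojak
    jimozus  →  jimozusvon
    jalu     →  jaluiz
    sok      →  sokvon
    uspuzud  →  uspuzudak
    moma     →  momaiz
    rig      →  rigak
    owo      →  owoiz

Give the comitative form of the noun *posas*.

posasvon

The suffix is conditioned by the final sound: -von when the stem ends in a voiceless consonant (*jimozus*, *sok*); -ak when the stem ends in a voiced consonant (*hahevoj*, *uspuzud*, *rig*); -iz when the stem ends in a vowel (*jalu*, *moma*, *owo*).
The final sound of *posas* is /s/, which is a voiceless consonant, so the suffix is -von, giving *posasvon*.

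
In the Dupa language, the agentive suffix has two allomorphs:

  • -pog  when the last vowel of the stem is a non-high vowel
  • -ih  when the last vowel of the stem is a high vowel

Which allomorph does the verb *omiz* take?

-ih

*omiz* — last vowel /i/ (a high vowel) → -ih.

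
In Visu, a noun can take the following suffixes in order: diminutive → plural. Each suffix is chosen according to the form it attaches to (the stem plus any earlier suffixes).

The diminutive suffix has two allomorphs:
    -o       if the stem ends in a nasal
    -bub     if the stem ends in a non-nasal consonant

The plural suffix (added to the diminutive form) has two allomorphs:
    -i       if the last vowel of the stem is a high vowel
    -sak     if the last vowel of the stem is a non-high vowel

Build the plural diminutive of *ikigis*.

*ikigis* — final consonant /s/ (non-nasal) → -bub → *ikigisbub*.
The diminutive form *ikigisbub*: last vowel = /u/, a high vowel → -i → *ikigisbubi*.

ikigisbubi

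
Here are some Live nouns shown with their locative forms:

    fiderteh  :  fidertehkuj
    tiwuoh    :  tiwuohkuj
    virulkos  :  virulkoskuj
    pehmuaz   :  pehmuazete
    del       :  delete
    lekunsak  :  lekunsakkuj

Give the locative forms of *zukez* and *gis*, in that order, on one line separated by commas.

The alternation tracks the final consonant of the stem — -kuj when the stem ends in a voiceless consonant (*fiderteh*, *tiwuoh*, *virulkos*, *lekunsak*); -ete when the stem ends in a voiced consonant (*pehmuaz*, *del*).
*zukez*: final consonant = /z/, voiced → -ete → *zukezete*.
*gis*: final consonant = /s/, voiceless → -kuj → *giskuj*.

zukezete, giskuj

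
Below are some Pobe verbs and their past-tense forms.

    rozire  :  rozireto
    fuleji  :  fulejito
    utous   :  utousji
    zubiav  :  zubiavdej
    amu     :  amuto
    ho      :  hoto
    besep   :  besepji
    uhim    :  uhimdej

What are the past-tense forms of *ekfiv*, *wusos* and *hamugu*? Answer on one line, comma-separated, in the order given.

ekfivdej, wusosji, hamuguto

Looking at the final sound of each stem: -ji when the stem ends in a voiceless consonant (*utous*, *besep*); -dej when the stem ends in a voiced consonant (*zubiav*, *uhim*); -to when the stem ends in a vowel (*rozire*, *fuleji*, *amu*, *ho*).
*ekfiv*: final sound = /v/, a voiced consonant → -dej → *ekfivdej*.
The final sound of *wusos* is /s/, which is a voiceless consonant, so the suffix is -ji, giving *wusosji*.
*hamugu* — final sound /u/ (a vowel) → -to → *hamuguto*.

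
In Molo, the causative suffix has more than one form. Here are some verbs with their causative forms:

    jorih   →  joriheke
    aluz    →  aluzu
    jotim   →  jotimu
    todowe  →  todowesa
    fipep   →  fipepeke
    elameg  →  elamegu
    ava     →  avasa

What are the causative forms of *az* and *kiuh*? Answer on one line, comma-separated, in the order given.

The suffix is conditioned by the final sound: -eke when the stem ends in a voiceless consonant (*jorih*, *fipep*); -u when the stem ends in a voiced consonant (*aluz*, *jotim*, *elameg*); -sa when the stem ends in a vowel (*todowe*, *ava*).
*az* — final sound /z/ (a voiced consonant) → -u → *azu*.
*kiuh*: final sound = /h/, a voiceless consonant → -eke → *kiuheke*.

azu, kiuheke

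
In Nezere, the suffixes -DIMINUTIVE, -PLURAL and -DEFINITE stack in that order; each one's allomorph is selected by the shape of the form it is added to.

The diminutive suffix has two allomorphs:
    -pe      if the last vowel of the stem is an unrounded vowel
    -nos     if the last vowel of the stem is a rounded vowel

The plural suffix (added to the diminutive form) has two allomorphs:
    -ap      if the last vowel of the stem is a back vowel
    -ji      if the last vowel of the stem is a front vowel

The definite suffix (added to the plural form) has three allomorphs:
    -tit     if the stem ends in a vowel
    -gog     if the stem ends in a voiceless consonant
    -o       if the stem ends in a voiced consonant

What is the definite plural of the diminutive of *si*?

The last vowel of *si* is /i/, which is an unrounded vowel, so the diminutive suffix is -pe, giving *sipe*.
The diminutive form *sipe* — last vowel /e/ (a front vowel) → -ji → *sipeji*.
The plural form *sipeji* — final sound /i/ (a vowel) → -tit → *sipejitit*.

sipejitit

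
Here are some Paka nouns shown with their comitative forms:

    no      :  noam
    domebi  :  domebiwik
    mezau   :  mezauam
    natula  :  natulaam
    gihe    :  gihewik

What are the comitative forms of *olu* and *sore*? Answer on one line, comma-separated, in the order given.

oluam, sorewik

Looking at the last vowel of each stem: -wik when the last vowel of the stem is a front vowel (*domebi*, *gihe*); -am when the last vowel of the stem is a back vowel (*no*, *mezau*, *natula*).
*olu*: last vowel = /u/, a back vowel → -am → *oluam*.
The last vowel of *sore* is /e/, which is a front vowel, so the suffix is -wik, giving *sorewik*.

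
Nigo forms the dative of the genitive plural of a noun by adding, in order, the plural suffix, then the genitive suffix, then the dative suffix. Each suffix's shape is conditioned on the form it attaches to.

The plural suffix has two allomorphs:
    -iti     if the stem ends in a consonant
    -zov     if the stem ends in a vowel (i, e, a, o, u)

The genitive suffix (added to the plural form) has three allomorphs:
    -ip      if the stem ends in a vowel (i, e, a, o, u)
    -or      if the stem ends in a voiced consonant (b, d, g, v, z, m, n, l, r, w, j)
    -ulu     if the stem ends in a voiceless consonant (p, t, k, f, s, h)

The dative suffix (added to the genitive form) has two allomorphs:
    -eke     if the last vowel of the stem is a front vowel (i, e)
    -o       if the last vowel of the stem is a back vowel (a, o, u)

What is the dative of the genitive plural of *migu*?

The final sound of *migu* is /u/, which is a vowel, so the plural suffix is -zov, giving *miguzov*.
The plural form *miguzov* — final sound /v/ (a voiced consonant) → -or → *miguzovor*.
The genitive form *miguzovor* — last vowel /o/ (a back vowel) → -o → *miguzovoro*.

miguzovoro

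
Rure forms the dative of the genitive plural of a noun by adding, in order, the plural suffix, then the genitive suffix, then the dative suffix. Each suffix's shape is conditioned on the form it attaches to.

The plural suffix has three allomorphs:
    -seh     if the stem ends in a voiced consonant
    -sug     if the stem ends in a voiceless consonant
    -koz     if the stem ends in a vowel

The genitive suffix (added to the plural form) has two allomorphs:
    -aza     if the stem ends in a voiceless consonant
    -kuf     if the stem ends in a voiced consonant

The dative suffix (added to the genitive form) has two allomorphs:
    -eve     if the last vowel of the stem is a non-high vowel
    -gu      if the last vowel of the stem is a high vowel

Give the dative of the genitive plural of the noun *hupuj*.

hupujsehazaeve

*hupuj* — final sound /j/ (a voiced consonant) → -seh → *hupujseh*.
Since the final consonant of the plural form *hupujseh* is /h/ (voiceless), it takes -aza, giving *hupujsehaza*.
The genitive form *hupujsehaza*: last vowel = /a/, a non-high vowel → -eve → *hupujsehazaeve*.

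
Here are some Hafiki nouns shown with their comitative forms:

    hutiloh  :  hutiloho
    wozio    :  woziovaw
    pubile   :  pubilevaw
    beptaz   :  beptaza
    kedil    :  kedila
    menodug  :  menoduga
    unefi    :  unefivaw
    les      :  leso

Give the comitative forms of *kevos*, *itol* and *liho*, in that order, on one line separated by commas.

kevoso, itola, lihovaw

The pattern is voicing of the final sound: -o when the stem ends in a voiceless consonant (*hutiloh*, *les*); -a when the stem ends in a voiced consonant (*beptaz*, *kedil*, *menodug*); -vaw when the stem ends in a vowel (*wozio*, *pubile*, *unefi*).
*kevos* — final sound /s/ (a voiceless consonant) → -o → *kevoso*.
Since the final sound of *itol* is /l/ (a voiced consonant), it takes -a, giving *itola*.
*liho*: final sound = /o/, a vowel → -vaw → *lihovaw*.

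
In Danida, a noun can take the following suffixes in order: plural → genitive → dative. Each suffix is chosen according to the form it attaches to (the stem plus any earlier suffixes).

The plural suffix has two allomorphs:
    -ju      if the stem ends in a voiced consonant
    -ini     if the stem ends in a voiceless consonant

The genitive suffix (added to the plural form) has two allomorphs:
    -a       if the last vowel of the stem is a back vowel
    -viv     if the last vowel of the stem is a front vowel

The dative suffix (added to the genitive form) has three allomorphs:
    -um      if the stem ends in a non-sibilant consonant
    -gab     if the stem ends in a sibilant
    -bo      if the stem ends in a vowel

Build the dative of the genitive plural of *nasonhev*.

nasonhevjuabo

The final consonant of *nasonhev* is /v/, which is voiced, so the plural suffix is -ju, giving *nasonhevju*.
Since the last vowel of the plural form *nasonhevju* is /u/ (a back vowel), it takes -a, giving *nasonhevjua*.
Since the final sound of the genitive form *nasonhevjua* is /a/ (a vowel), it takes -bo, giving *nasonhevjuabo*.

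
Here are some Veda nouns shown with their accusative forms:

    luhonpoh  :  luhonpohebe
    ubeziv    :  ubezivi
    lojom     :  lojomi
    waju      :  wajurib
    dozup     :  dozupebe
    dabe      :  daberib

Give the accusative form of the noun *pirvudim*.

pirvudimi

The alternation tracks the final sound of the stem — -ebe when the stem ends in a voiceless consonant (*luhonpoh*, *dozup*); -i when the stem ends in a voiced consonant (*ubeziv*, *lojom*); -rib when the stem ends in a vowel (*waju*, *dabe*).
*pirvudim* — final sound /m/ (a voiced consonant) → -i → *pirvudimi*.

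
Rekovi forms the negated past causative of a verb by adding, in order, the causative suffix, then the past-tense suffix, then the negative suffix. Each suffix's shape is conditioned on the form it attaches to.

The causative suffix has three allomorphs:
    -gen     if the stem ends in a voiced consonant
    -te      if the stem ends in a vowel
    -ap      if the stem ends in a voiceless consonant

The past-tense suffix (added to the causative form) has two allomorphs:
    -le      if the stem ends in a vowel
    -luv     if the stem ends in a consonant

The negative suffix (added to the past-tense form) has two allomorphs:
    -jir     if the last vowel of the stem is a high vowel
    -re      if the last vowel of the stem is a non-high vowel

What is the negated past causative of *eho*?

ehotelere

*eho*: final sound = /o/, a vowel → -te → *ehote*.
The final sound of the causative form *ehote* is /e/, which is a vowel, so the past-tense suffix is -le, giving *ehotele*.
Since the last vowel of the past-tense form *ehotele* is /e/ (a non-high vowel), it takes -re, giving *ehotelere*.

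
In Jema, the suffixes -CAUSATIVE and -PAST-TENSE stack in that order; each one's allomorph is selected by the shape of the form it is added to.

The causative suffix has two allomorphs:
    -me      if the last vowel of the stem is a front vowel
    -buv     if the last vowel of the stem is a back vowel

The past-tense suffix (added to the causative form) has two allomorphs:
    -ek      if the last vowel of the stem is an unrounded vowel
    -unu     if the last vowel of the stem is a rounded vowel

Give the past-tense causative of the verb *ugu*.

*ugu*: last vowel = /u/, a back vowel → -buv → *ugubuv*.
The last vowel of the causative form *ugubuv* is /u/, which is a rounded vowel, so the past-tense suffix is -unu, giving *ugubuvunu*.

ugubuvunu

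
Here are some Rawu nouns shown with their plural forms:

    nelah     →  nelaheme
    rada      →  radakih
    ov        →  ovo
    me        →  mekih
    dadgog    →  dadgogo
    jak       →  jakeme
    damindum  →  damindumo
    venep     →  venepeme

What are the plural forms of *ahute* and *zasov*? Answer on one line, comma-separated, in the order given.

ahutekih, zasovo

The suffix is conditioned by the final sound: -eme when the stem ends in a voiceless consonant (*nelah*, *jak*, *venep*); -o when the stem ends in a voiced consonant (*ov*, *dadgog*, *damindum*); -kih when the stem ends in a vowel (*rada*, *me*).
*ahute*: final sound = /e/, a vowel → -kih → *ahutekih*.
*zasov*: final sound = /v/, a voiced consonant → -o → *zasovo*.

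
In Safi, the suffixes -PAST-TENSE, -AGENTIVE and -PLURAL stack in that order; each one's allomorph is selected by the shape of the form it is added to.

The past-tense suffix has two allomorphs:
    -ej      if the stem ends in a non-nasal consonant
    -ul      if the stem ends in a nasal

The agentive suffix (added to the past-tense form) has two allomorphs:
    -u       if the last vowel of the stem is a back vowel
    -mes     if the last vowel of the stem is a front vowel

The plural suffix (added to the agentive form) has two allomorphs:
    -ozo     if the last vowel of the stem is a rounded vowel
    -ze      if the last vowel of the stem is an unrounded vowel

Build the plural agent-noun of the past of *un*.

*un*: final consonant = /n/, a nasal → -ul → *unul*.
The past-tense form *unul*: last vowel = /u/, a back vowel → -u → *unulu*.
Since the last vowel of the agentive form *unulu* is /u/ (a rounded vowel), it takes -ozo, giving *unuluozo*.

unuluozo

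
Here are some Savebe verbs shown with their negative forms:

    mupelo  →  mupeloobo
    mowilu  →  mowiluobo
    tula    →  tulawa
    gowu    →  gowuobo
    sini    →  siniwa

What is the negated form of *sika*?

sikawa

The suffix is conditioned by the last vowel: -obo when the last vowel of the stem is a rounded vowel (*mupelo*, *mowilu*, *gowu*); -wa when the last vowel of the stem is an unrounded vowel (*tula*, *sini*).
Since the last vowel of *sika* is /a/ (an unrounded vowel), it takes -wa, giving *sikawa*.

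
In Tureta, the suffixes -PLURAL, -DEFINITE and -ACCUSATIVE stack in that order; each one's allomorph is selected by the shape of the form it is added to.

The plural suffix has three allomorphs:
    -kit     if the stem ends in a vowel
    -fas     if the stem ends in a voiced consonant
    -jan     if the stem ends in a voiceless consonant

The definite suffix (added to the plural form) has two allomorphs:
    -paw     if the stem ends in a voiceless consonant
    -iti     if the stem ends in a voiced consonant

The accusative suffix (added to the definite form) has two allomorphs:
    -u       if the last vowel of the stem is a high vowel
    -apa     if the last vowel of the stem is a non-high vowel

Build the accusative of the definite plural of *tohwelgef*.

*tohwelgef* — final sound /f/ (a voiceless consonant) → -jan → *tohwelgefjan*.
The plural form *tohwelgefjan*: final consonant = /n/, voiced → -iti → *tohwelgefjaniti*.
The definite form *tohwelgefjaniti*: last vowel = /i/, a high vowel → -u → *tohwelgefjanitiu*.

tohwelgefjanitiu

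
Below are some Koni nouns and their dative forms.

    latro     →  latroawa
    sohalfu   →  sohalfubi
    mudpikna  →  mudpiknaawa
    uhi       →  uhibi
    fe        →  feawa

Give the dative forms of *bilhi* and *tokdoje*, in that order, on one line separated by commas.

bilhibi, tokdojeawa

The alternation tracks the last vowel of the stem — -bi when the last vowel of the stem is a high vowel (*sohalfu*, *uhi*); -awa when the last vowel of the stem is a non-high vowel (*latro*, *mudpikna*, *fe*).
*bilhi*: last vowel = /i/, a high vowel → -bi → *bilhibi*.
*tokdoje*: last vowel = /e/, a non-high vowel → -awa → *tokdojeawa*.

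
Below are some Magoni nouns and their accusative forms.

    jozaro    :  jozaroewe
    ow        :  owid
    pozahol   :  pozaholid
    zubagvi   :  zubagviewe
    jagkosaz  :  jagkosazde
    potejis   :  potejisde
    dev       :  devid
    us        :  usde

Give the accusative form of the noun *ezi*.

The suffix is conditioned by the final sound: -de when the stem ends in a sibilant (*jagkosaz*, *potejis*, *us*); -id when the stem ends in a non-sibilant consonant (*ow*, *pozahol*, *dev*); -ewe when the stem ends in a vowel (*jozaro*, *zubagvi*).
*ezi* — final sound /i/ (a vowel) → -ewe → *eziewe*.

eziewe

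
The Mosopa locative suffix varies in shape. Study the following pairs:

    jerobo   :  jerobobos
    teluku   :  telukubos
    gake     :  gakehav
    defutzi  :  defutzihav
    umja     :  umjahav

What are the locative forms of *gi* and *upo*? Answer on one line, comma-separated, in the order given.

gihav, upobos

The pattern is rounding harmony: -bos when the last vowel of the stem is a rounded vowel (*jerobo*, *teluku*); -hav when the last vowel of the stem is an unrounded vowel (*gake*, *defutzi*, *umja*).
*gi*: last vowel = /i/, an unrounded vowel → -hav → *gihav*.
The last vowel of *upo* is /o/, which is a rounded vowel, so the suffix is -bos, giving *upobos*.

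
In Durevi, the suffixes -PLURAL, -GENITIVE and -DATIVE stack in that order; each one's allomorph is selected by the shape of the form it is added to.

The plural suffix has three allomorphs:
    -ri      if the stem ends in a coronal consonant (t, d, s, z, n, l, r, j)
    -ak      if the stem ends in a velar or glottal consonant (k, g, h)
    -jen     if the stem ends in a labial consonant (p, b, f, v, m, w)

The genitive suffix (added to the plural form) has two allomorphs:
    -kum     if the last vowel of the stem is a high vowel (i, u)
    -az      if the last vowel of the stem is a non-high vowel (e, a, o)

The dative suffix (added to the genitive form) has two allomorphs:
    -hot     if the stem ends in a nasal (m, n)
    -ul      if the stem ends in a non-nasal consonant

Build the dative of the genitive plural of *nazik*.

*nazik*: final consonant = /k/, velar/glottal → -ak → *nazikak*.
Since the last vowel of the plural form *nazikak* is /a/ (a non-high vowel), it takes -az, giving *nazikakaz*.
The final consonant of the genitive form *nazikakaz* is /z/, which is non-nasal, so the dative suffix is -ul, giving *nazikakazul*.

nazikakazul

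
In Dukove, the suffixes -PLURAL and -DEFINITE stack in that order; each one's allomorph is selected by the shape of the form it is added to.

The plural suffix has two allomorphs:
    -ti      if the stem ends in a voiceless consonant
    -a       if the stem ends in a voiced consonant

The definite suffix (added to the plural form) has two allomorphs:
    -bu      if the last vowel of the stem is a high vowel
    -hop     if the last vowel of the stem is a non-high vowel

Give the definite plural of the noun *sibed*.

Since the final consonant of *sibed* is /d/ (voiced), it takes -a, giving *sibeda*.
The plural form *sibeda* — last vowel /a/ (a non-high vowel) → -hop → *sibedahop*.

sibedahop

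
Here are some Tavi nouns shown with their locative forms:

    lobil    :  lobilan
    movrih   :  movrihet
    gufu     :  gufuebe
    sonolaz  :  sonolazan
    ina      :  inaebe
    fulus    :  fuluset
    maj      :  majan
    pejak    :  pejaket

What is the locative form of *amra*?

amraebe

The pattern is voicing of the final sound: -et when the stem ends in a voiceless consonant (*movrih*, *fulus*, *pejak*); -an when the stem ends in a voiced consonant (*lobil*, *sonolaz*, *maj*); -ebe when the stem ends in a vowel (*gufu*, *ina*).
*amra*: final sound = /a/, a vowel → -ebe → *amraebe*.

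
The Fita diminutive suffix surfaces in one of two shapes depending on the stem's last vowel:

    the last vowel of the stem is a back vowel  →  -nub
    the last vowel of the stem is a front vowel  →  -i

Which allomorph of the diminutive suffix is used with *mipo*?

-nub

*mipo* — last vowel /o/ (a back vowel) → -nub.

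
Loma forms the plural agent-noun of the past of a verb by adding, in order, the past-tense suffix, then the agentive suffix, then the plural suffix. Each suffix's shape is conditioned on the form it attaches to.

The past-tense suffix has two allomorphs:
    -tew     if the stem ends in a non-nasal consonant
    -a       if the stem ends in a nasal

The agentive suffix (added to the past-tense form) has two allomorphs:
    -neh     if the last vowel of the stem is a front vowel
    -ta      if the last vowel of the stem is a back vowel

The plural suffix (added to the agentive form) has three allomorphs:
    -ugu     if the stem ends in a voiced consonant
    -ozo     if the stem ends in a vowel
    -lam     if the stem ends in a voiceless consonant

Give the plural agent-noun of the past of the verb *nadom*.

Since the final consonant of *nadom* is /m/ (a nasal), it takes -a, giving *nadoma*.
Since the last vowel of the past-tense form *nadoma* is /a/ (a back vowel), it takes -ta, giving *nadomata*.
The agentive form *nadomata* — final sound /a/ (a vowel) → -ozo → *nadomataozo*.

nadomataozo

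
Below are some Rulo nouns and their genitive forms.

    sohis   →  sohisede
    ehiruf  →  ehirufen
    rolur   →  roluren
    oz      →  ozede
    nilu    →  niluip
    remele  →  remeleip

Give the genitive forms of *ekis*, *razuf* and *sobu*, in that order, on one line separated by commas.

The suffix is conditioned by the final sound: -ede when the stem ends in a sibilant (*sohis*, *oz*); -en when the stem ends in a non-sibilant consonant (*ehiruf*, *rolur*); -ip when the stem ends in a vowel (*nilu*, *remele*).
The final sound of *ekis* is /s/, which is a sibilant, so the suffix is -ede, giving *ekisede*.
Since the final sound of *razuf* is /f/ (a non-sibilant consonant), it takes -en, giving *razufen*.
*sobu* — final sound /u/ (a vowel) → -ip → *sobuip*.

ekisede, razufen, sobuip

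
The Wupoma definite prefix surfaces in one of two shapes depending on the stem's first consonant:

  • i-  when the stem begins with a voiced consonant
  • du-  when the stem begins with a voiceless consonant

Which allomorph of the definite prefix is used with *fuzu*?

du-

*fuzu* — first consonant /f/ (voiceless) → du-.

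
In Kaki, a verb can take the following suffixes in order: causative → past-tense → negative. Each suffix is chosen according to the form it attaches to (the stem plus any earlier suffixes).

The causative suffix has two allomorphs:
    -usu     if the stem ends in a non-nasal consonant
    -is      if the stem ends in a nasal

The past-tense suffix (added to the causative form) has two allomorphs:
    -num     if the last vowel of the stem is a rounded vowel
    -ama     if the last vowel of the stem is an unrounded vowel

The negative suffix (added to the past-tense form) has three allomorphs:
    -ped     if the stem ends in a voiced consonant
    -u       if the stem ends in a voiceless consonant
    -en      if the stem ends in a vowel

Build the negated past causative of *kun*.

*kun*: final consonant = /n/, a nasal → -is → *kunis*.
The last vowel of the causative form *kunis* is /i/, which is an unrounded vowel, so the past-tense suffix is -ama, giving *kunisama*.
Since the final sound of the past-tense form *kunisama* is /a/ (a vowel), it takes -en, giving *kunisamaen*.

kunisamaen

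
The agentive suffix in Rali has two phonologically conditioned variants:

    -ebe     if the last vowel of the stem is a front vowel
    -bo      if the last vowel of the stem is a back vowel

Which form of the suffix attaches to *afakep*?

-ebe

The last vowel of *afakep* is /e/, which is a front vowel, so the suffix is -ebe.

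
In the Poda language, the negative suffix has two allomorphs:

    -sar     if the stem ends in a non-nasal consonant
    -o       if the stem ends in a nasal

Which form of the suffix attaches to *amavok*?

Since the final consonant of *amavok* is /k/ (non-nasal), it takes -sar.

-sar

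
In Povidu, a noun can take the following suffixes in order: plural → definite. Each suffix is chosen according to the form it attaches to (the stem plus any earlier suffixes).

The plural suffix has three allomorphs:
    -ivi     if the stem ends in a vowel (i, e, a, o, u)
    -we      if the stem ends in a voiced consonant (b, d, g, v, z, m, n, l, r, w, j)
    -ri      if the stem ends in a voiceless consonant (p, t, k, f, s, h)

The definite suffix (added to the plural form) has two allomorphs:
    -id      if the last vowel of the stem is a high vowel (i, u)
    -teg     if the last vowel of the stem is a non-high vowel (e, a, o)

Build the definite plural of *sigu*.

The final sound of *sigu* is /u/, which is a vowel, so the plural suffix is -ivi, giving *siguivi*.
The plural form *siguivi*: last vowel = /i/, a high vowel → -id → *siguiviid*.

siguiviid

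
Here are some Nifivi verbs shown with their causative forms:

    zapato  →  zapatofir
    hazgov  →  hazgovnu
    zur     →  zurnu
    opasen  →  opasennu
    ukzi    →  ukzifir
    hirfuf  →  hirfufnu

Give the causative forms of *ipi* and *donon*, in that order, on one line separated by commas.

ipifir, dononnu

The suffix is conditioned by the final sound: -nu when the stem ends in a consonant (*hazgov*, *zur*, *opasen*, *hirfuf*); -fir when the stem ends in a vowel (*zapato*, *ukzi*).
*ipi* — final sound /i/ (a vowel) → -fir → *ipifir*.
The final sound of *donon* is /n/, which is a consonant, so the suffix is -nu, giving *dononnu*.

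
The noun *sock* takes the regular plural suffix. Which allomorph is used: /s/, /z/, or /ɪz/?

The stem *sock* ends in a voiceless non-sibilant consonant.
The plural suffix surfaces as /ɪz/ after sibilants, /s/ after other voiceless consonants, and /z/ after other voiced sounds.
So the plural -s on *sock* is pronounced /s/.

/s/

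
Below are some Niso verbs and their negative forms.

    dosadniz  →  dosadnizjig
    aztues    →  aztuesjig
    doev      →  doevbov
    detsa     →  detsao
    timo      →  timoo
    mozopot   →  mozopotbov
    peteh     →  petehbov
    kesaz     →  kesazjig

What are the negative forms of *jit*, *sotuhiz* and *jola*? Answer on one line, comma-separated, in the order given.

jitbov, sotuhizjig, jolao

The alternation tracks the final sound of the stem — -jig when the stem ends in a sibilant (*dosadniz*, *aztues*, *kesaz*); -bov when the stem ends in a non-sibilant consonant (*doev*, *mozopot*, *peteh*); -o when the stem ends in a vowel (*detsa*, *timo*).
*jit*: final sound = /t/, a non-sibilant consonant → -bov → *jitbov*.
*sotuhiz* — final sound /z/ (a sibilant) → -jig → *sotuhizjig*.
*jola*: final sound = /a/, a vowel → -o → *jolao*.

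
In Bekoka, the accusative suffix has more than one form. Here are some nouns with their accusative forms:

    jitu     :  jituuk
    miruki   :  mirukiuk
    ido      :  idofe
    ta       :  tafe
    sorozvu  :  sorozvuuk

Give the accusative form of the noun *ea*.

eafe

Looking at the last vowel of each stem: -uk when the last vowel of the stem is a high vowel (*jitu*, *miruki*, *sorozvu*); -fe when the last vowel of the stem is a non-high vowel (*ido*, *ta*).
*ea*: last vowel = /a/, a non-high vowel → -fe → *eafe*.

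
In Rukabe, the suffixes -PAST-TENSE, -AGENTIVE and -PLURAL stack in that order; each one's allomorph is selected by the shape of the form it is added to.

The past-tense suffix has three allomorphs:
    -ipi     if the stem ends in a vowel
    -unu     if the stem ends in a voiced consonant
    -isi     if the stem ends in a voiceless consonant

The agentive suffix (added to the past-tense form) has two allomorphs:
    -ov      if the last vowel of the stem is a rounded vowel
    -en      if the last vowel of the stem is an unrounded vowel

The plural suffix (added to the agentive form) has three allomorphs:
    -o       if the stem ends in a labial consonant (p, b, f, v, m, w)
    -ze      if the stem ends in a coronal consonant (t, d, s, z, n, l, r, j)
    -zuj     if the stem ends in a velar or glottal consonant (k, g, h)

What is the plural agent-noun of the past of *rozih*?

*rozih* — final sound /h/ (a voiceless consonant) → -isi → *rozihisi*.
Since the last vowel of the past-tense form *rozihisi* is /i/ (an unrounded vowel), it takes -en, giving *rozihisien*.
Since the final consonant of the agentive form *rozihisien* is /n/ (coronal), it takes -ze, giving *rozihisienze*.

rozihisienze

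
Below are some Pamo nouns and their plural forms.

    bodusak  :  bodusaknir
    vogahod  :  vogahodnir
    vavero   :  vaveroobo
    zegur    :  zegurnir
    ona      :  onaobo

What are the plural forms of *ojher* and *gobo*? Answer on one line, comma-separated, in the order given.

ojhernir, goboobo

The suffix is conditioned by the final sound: -nir when the stem ends in a consonant (*bodusak*, *vogahod*, *zegur*); -obo when the stem ends in a vowel (*vavero*, *ona*).
*ojher* — final sound /r/ (a consonant) → -nir → *ojhernir*.
*gobo*: final sound = /o/, a vowel → -obo → *goboobo*.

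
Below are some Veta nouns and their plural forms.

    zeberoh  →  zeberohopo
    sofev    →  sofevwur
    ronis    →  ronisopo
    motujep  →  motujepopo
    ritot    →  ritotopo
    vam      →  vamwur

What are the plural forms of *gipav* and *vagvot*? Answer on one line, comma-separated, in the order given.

gipavwur, vagvotopo

The suffix is conditioned by the final consonant: -opo when the stem ends in a voiceless consonant (*zeberoh*, *ronis*, *motujep*, *ritot*); -wur when the stem ends in a voiced consonant (*sofev*, *vam*).
The final consonant of *gipav* is /v/, which is voiced, so the suffix is -wur, giving *gipavwur*.
*vagvot* — final consonant /t/ (voiceless) → -opo → *vagvotopo*.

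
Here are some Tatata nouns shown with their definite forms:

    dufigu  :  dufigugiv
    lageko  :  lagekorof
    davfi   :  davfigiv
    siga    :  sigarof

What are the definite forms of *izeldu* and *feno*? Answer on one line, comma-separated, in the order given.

Looking at the last vowel of each stem: -giv when the last vowel of the stem is a high vowel (*dufigu*, *davfi*); -rof when the last vowel of the stem is a non-high vowel (*lageko*, *siga*).
Since the last vowel of *izeldu* is /u/ (a high vowel), it takes -giv, giving *izeldugiv*.
*feno*: last vowel = /o/, a non-high vowel → -rof → *fenorof*.

izeldugiv, fenorof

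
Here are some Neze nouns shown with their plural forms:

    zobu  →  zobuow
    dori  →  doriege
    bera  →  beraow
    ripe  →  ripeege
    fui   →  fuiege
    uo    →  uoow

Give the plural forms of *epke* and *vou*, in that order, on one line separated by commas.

epkeege, vouow

The pattern is front/back vowel harmony: -ege when the last vowel of the stem is a front vowel (*dori*, *ripe*, *fui*); -ow when the last vowel of the stem is a back vowel (*zobu*, *bera*, *uo*).
*epke*: last vowel = /e/, a front vowel → -ege → *epkeege*.
Since the last vowel of *vou* is /u/ (a back vowel), it takes -ow, giving *vouow*.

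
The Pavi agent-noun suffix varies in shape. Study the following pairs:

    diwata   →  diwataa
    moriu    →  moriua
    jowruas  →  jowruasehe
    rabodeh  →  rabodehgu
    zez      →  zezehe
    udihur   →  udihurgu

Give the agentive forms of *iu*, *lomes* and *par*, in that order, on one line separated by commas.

iua, lomesehe, pargu

The suffix is conditioned by the final sound: -ehe when the stem ends in a sibilant (*jowruas*, *zez*); -gu when the stem ends in a non-sibilant consonant (*rabodeh*, *udihur*); -a when the stem ends in a vowel (*diwata*, *moriu*).
*iu* — final sound /u/ (a vowel) → -a → *iua*.
Since the final sound of *lomes* is /s/ (a sibilant), it takes -ehe, giving *lomesehe*.
Since the final sound of *par* is /r/ (a non-sibilant consonant), it takes -gu, giving *pargu*.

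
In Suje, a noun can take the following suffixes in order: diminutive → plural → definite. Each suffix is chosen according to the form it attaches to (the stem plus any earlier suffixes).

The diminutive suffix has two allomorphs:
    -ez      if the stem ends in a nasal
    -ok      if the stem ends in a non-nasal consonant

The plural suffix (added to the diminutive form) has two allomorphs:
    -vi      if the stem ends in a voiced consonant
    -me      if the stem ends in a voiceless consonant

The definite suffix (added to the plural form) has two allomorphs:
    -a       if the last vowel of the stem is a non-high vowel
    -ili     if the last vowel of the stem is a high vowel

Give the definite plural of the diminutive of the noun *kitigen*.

kitigenezviili

The final consonant of *kitigen* is /n/, which is a nasal, so the diminutive suffix is -ez, giving *kitigenez*.
Since the final consonant of the diminutive form *kitigenez* is /z/ (voiced), it takes -vi, giving *kitigenezvi*.
The plural form *kitigenezvi* — last vowel /i/ (a high vowel) → -ili → *kitigenezviili*.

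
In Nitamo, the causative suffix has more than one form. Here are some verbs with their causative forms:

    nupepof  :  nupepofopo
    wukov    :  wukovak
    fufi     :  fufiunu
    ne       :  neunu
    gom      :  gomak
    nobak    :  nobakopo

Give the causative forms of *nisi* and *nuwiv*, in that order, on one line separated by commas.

nisiunu, nuwivak

The alternation tracks the final sound of the stem — -opo when the stem ends in a voiceless consonant (*nupepof*, *nobak*); -ak when the stem ends in a voiced consonant (*wukov*, *gom*); -unu when the stem ends in a vowel (*fufi*, *ne*).
*nisi* — final sound /i/ (a vowel) → -unu → *nisiunu*.
The final sound of *nuwiv* is /v/, which is a voiced consonant, so the suffix is -ak, giving *nuwivak*.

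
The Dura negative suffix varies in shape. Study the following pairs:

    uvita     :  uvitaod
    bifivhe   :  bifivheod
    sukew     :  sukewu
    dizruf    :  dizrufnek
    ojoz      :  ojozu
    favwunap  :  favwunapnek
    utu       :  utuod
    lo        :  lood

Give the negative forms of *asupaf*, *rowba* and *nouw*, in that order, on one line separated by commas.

asupafnek, rowbaod, nouwu

The pattern is voicing of the final sound: -nek when the stem ends in a voiceless consonant (*dizruf*, *favwunap*); -u when the stem ends in a voiced consonant (*sukew*, *ojoz*); -od when the stem ends in a vowel (*uvita*, *bifivhe*, *utu*, *lo*).
*asupaf*: final sound = /f/, a voiceless consonant → -nek → *asupafnek*.
Since the final sound of *rowba* is /a/ (a vowel), it takes -od, giving *rowbaod*.
The final sound of *nouw* is /w/, which is a voiced consonant, so the suffix is -u, giving *nouwu*.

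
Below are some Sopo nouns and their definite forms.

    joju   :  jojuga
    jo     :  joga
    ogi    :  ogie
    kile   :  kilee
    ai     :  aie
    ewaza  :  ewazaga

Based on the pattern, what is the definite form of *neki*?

nekie

The alternation tracks the last vowel of the stem — -e when the last vowel of the stem is a front vowel (*ogi*, *kile*, *ai*); -ga when the last vowel of the stem is a back vowel (*joju*, *jo*, *ewaza*).
Since the last vowel of *neki* is /i/ (a front vowel), it takes -e, giving *nekie*.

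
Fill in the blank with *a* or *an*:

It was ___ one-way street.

The indefinite article is chosen by the initial *sound* of the following word, not its spelling.
*one-way* begins with the sound /wʌ/ (*one* pronounced /wʌn/) — a consonant sound.
So the article is *a*: It was a one-way street.

a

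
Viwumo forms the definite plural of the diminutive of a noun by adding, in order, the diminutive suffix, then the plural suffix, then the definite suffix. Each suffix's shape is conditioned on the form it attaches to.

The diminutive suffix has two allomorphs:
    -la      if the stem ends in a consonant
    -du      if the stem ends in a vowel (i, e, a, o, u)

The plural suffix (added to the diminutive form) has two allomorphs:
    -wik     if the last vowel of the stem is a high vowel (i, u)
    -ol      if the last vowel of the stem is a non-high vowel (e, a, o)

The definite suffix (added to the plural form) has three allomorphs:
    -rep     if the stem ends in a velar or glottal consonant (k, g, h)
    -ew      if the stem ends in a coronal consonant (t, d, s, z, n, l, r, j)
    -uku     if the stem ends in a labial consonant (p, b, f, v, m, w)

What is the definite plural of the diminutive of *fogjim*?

The final sound of *fogjim* is /m/, which is a consonant, so the diminutive suffix is -la, giving *fogjimla*.
The diminutive form *fogjimla* — last vowel /a/ (a non-high vowel) → -ol → *fogjimlaol*.
Since the final consonant of the plural form *fogjimlaol* is /l/ (coronal), it takes -ew, giving *fogjimlaolew*.

fogjimlaolew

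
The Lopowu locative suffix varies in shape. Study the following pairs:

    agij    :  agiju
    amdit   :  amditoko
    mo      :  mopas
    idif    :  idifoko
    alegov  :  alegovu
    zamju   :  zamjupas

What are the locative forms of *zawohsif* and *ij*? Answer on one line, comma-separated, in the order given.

zawohsifoko, iju

The suffix is conditioned by the final sound: -oko when the stem ends in a voiceless consonant (*amdit*, *idif*); -u when the stem ends in a voiced consonant (*agij*, *alegov*); -pas when the stem ends in a vowel (*mo*, *zamju*).
*zawohsif* — final sound /f/ (a voiceless consonant) → -oko → *zawohsifoko*.
*ij* — final sound /j/ (a voiced consonant) → -u → *iju*.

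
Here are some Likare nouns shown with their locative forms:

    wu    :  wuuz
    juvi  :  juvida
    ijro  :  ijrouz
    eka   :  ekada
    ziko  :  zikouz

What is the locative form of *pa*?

The suffix is conditioned by the last vowel: -uz when the last vowel of the stem is a rounded vowel (*wu*, *ijro*, *ziko*); -da when the last vowel of the stem is an unrounded vowel (*juvi*, *eka*).
*pa*: last vowel = /a/, an unrounded vowel → -da → *pada*.

pada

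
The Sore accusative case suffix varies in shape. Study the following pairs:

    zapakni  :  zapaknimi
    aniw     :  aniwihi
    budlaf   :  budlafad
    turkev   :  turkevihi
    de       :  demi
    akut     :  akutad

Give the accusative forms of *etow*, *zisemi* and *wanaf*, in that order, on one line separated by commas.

etowihi, zisemimi, wanafad

Looking at the final sound of each stem: -ad when the stem ends in a voiceless consonant (*budlaf*, *akut*); -ihi when the stem ends in a voiced consonant (*aniw*, *turkev*); -mi when the stem ends in a vowel (*zapakni*, *de*).
The final sound of *etow* is /w/, which is a voiced consonant, so the suffix is -ihi, giving *etowihi*.
*zisemi*: final sound = /i/, a vowel → -mi → *zisemimi*.
The final sound of *wanaf* is /f/, which is a voiceless consonant, so the suffix is -ad, giving *wanafad*.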